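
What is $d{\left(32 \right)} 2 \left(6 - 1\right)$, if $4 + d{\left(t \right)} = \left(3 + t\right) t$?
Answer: $11160$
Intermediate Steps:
$d{\left(t \right)} = -4 + t \left(3 + t\right)$ ($d{\left(t \right)} = -4 + \left(3 + t\right) t = -4 + t \left(3 + t\right)$)
$d{\left(32 \right)} 2 \left(6 - 1\right) = \left(-4 + 32^{2} + 3 \cdot 32\right) 2 \left(6 - 1\right) = \left(-4 + 1024 + 96\right) 2 \left(6 - 1\right) = 1116 \cdot 2 \cdot 5 = 1116 \cdot 10 = 11160$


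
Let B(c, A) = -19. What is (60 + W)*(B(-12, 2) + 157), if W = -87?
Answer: -3726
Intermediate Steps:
(60 + W)*(B(-12, 2) + 157) = (60 - 87)*(-19 + 157) = -27*138 = -3726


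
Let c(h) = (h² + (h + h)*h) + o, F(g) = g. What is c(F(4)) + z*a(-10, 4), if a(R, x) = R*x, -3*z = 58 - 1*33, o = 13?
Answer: 1183/3 ≈ 394.33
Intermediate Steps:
c(h) = 13 + 3*h² (c(h) = (h² + (h + h)*h) + 13 = (h² + (2*h)*h) + 13 = (h² + 2*h²) + 13 = 3*h² + 13 = 13 + 3*h²)
z = -25/3 (z = -(58 - 1*33)/3 = -(58 - 33)/3 = -⅓*25 = -25/3 ≈ -8.3333)
c(F(4)) + z*a(-10, 4) = (13 + 3*4²) - (-250)*4/3 = (13 + 3*16) - 25/3*(-40) = (13 + 48) + 1000/3 = 61 + 1000/3 = 1183/3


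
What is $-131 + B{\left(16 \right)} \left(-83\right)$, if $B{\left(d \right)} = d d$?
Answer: $-21379$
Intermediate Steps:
$B{\left(d \right)} = d^{2}$
$-131 + B{\left(16 \right)} \left(-83\right) = -131 + 16^{2} \left(-83\right) = -131 + 256 \left(-83\right) = -131 - 21248 = -21379$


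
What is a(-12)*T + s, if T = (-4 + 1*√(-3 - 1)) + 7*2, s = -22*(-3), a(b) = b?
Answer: -54 - 24*I ≈ -54.0 - 24.0*I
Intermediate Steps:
s = 66
T = 10 + 2*I (T = (-4 + 1*√(-4)) + 14 = (-4 + 1*(2*I)) + 14 = (-4 + 2*I) + 14 = 10 + 2*I ≈ 10.0 + 2.0*I)
a(-12)*T + s = -12*(10 + 2*I) + 66 = (-120 - 24*I) + 66 = -54 - 24*I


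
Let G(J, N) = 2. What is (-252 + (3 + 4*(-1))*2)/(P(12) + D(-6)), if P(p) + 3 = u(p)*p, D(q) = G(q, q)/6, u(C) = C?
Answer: -381/212 ≈ -1.7972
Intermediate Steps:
D(q) = 1/3 (D(q) = 2/6 = 2*(1/6) = 1/3)
P(p) = -3 + p**2 (P(p) = -3 + p*p = -3 + p**2)
(-252 + (3 + 4*(-1))*2)/(P(12) + D(-6)) = (-252 + (3 + 4*(-1))*2)/((-3 + 12**2) + 1/3) = (-252 + (3 - 4)*2)/((-3 + 144) + 1/3) = (-252 - 1*2)/(141 + 1/3) = (-252 - 2)/(424/3) = -254*3/424 = -381/212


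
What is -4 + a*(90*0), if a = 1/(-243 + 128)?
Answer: -4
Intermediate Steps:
a = -1/115 (a = 1/(-115) = -1/115 ≈ -0.0086956)
-4 + a*(90*0) = -4 - 18*0/23 = -4 - 1/115*0 = -4 + 0 = -4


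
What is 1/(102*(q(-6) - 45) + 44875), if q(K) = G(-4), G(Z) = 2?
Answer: 1/40489 ≈ 2.4698e-5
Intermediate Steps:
q(K) = 2
1/(102*(q(-6) - 45) + 44875) = 1/(102*(2 - 45) + 44875) = 1/(102*(-43) + 44875) = 1/(-4386 + 44875) = 1/40489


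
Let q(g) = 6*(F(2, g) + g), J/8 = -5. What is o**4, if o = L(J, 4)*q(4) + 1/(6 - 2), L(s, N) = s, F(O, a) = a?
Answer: 3477111924295681/256 ≈ 1.3582e+13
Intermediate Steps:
J = -40 (J = 8*(-5) = -40)
q(g) = 12*g (q(g) = 6*(g + g) = 6*(2*g) = 12*g)
o = -7679/4 (o = -480*4 + 1/(6 - 2) = -40*48 + 1/4 = -1920 + 1/4 = -7679/4 ≈ -1919.8)
o**4 = (-7679/4)**4 = 3477111924295681/256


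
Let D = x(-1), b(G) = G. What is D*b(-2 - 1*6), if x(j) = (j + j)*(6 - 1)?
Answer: 80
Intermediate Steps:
x(j) = 10*j (x(j) = (2*j)*5 = 10*j)
D = -10 (D = 10*(-1) = -10)
D*b(-2 - 1*6) = -10*(-2 - 1*6) = -10*(-2 - 6) = -10*(-8) = 80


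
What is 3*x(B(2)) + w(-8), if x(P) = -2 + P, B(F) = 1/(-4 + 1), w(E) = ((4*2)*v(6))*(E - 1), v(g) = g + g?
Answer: -871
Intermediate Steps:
v(g) = 2*g
w(E) = -96 + 96*E (w(E) = ((4*2)*(2*6))*(E - 1) = (8*12)*(-1 + E) = 96*(-1 + E) = -96 + 96*E)
B(F) = -⅓ (B(F) = 1/(-3) = -⅓)
3*x(B(2)) + w(-8) = 3*(-2 - ⅓) + (-96 + 96*(-8)) = 3*(-7/3) + (-96 - 768) = -7 - 864 = -871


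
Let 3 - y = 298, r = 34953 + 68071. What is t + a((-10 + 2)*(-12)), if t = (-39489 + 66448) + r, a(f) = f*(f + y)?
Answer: 110879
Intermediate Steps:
r = 103024
y = -295 (y = 3 - 1*298 = 3 - 298 = -295)
a(f) = f*(-295 + f) (a(f) = f*(f - 295) = f*(-295 + f))
t = 129983 (t = (-39489 + 66448) + 103024 = 26959 + 103024 = 129983)
t + a((-10 + 2)*(-12)) = 129983 + ((-10 + 2)*(-12))*(-295 + (-10 + 2)*(-12)) = 129983 + (-8*(-12))*(-295 - 8*(-12)) = 129983 + 96*(-295 + 96) = 129983 + 96*(-199) = 129983 - 19104 = 110879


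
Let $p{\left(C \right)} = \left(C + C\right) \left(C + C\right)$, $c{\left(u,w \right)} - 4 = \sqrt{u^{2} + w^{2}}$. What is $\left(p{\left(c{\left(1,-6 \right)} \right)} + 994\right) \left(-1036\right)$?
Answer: $-1249416 - 33152 \sqrt{37} \approx -1.4511 \cdot 10^{6}$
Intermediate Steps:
$c{\left(u,w \right)} = 4 + \sqrt{u^{2} + w^{2}}$
$p{\left(C \right)} = 4 C^{2}$ ($p{\left(C \right)} = 2 C 2 C = 4 C^{2}$)
$\left(p{\left(c{\left(1,-6 \right)} \right)} + 994\right) \left(-1036\right) = \left(4 \left(4 + \sqrt{1^{2} + \left(-6\right)^{2}}\right)^{2} + 994\right) \left(-1036\right) = \left(4 \left(4 + \sqrt{1 + 36}\right)^{2} + 994\right) \left(-1036\right) = \left(4 \left(4 + \sqrt{37}\right)^{2} + 994\right) \left(-1036\right) = \left(994 + 4 \left(4 + \sqrt{37}\right)^{2}\right) \left(-1036\right) = -1029784 - 4144 \left(4 + \sqrt{37}\right)^{2}$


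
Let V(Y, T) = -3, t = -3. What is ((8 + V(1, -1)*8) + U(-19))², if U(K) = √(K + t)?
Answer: (16 - I*√22)² ≈ 234.0 - 150.09*I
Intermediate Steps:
U(K) = √(-3 + K) (U(K) = √(K - 3) = √(-3 + K))
((8 + V(1, -1)*8) + U(-19))² = ((8 - 3*8) + √(-3 - 19))² = ((8 - 24) + √(-22))² = (-16 + I*√22)²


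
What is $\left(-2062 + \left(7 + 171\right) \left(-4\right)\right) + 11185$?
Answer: $8411$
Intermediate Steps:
$\left(-2062 + \left(7 + 171\right) \left(-4\right)\right) + 11185 = \left(-2062 + 178 \left(-4\right)\right) + 11185 = \left(-2062 - 712\right) + 11185 = -2774 + 11185 = 8411$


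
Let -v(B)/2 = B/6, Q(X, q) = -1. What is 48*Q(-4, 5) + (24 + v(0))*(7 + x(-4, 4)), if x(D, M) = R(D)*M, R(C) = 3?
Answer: 408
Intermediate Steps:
v(B) = -B/3 (v(B) = -2*B/6 = -B/3)
x(D, M) = 3*M
48*Q(-4, 5) + (24 + v(0))*(7 + x(-4, 4)) = 48*(-1) + (24 - ⅓*0)*(7 + 3*4) = -48 + (24 + 0)*(7 + 12) = -48 + 24*19 = -48 + 456 = 408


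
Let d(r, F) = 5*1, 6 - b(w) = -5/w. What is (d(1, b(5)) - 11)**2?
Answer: 36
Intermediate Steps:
b(w) = 6 + 5/w (b(w) = 6 - (-5)/w = 6 + 5/w)
d(r, F) = 5
(d(1, b(5)) - 11)**2 = (5 - 11)**2 = (-6)**2 = 36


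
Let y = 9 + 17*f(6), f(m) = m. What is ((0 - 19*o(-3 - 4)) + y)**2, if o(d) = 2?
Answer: 5329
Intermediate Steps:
y = 111 (y = 9 + 17*6 = 9 + 102 = 111)
((0 - 19*o(-3 - 4)) + y)**2 = ((0 - 19*2) + 111)**2 = ((0 - 38) + 111)**2 = (-38 + 111)**2 = 73**2 = 5329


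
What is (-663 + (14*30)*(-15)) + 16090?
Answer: 9127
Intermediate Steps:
(-663 + (14*30)*(-15)) + 16090 = (-663 + 420*(-15)) + 16090 = (-663 - 6300) + 16090 = -6963 + 16090 = 9127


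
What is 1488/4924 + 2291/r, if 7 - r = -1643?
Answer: 3434021/2031150 ≈ 1.6907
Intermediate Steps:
r = 1650 (r = 7 - 1*(-1643) = 7 + 1643 = 1650)
1488/4924 + 2291/r = 1488/4924 + 2291/1650 = 1488*(1/4924) + 2291*(1/1650) = 372/1231 + 2291/1650 = 3434021/2031150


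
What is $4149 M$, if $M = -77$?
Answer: $-319473$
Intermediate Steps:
$4149 M = 4149 \left(-77\right) = -319473$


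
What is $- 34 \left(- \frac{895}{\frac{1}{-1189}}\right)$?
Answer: $-36181270$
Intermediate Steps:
$- 34 \left(- \frac{895}{\frac{1}{-1189}}\right) = - 34 \left(- \frac{895}{- \frac{1}{1189}}\right) = - 34 \left(\left(-895\right) \left(-1189\right)\right) = \left(-34\right) 1064155 = -36181270$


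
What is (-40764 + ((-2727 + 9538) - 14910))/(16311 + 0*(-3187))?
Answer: -48863/16311 ≈ -2.9957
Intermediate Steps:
(-40764 + ((-2727 + 9538) - 14910))/(16311 + 0*(-3187)) = (-40764 + (6811 - 14910))/(16311 + 0) = (-40764 - 8099)/16311 = -48863*1/16311 = -48863/16311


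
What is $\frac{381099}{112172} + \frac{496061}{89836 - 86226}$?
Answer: $\frac{28509960941}{202470460} \approx 140.81$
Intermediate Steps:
$\frac{381099}{112172} + \frac{496061}{89836 - 86226} = 381099 \cdot \frac{1}{112172} + \frac{496061}{89836 - 86226} = \frac{381099}{112172} + \frac{496061}{3610} = \frac{28509960941}{202470460}$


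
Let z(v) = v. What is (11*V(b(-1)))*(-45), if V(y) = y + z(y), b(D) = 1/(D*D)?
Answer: -990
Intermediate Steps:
b(D) = D⁻²
V(y) = 2*y (V(y) = y + y = 2*y)
(11*V(b(-1)))*(-45) = (11*(2/(-1)²))*(-45) = (11*(2*1))*(-45) = (11*2)*(-45) = 22*(-45) = -990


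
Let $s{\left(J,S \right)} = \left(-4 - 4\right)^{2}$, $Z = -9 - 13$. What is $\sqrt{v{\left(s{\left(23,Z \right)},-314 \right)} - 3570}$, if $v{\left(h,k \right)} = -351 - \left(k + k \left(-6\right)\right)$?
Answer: $17 i \sqrt{19} \approx 74.101 i$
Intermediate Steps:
$Z = -22$
$s{\left(J,S \right)} = 64$ ($s{\left(J,S \right)} = \left(-8\right)^{2} = 64$)
$v{\left(h,k \right)} = -351 + 5 k$ ($v{\left(h,k \right)} = -351 - \left(k - 6 k\right) = -351 - - 5 k = -351 + 5 k$)
$\sqrt{v{\left(s{\left(23,Z \right)},-314 \right)} - 3570} = \sqrt{\left(-351 + 5 \left(-314\right)\right) - 3570} = \sqrt{\left(-351 - 1570\right) - 3570} = \sqrt{-1921 - 3570} = \sqrt{-5491} = 17 i \sqrt{19}$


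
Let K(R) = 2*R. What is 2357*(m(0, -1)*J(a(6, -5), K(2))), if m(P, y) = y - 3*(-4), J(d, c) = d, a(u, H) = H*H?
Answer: 648175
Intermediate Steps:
a(u, H) = H**2
m(P, y) = 12 + y (m(P, y) = y + 12 = 12 + y)
2357*(m(0, -1)*J(a(6, -5), K(2))) = 2357*((12 - 1)*(-5)**2) = 2357*(11*25) = 2357*275 = 648175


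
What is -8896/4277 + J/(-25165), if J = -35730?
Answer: -2030018/3075163 ≈ -0.66013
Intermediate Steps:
-8896/4277 + J/(-25165) = -8896/4277 - 35730/(-25165) = -8896*1/4277 - 35730*(-1/25165) = -8896/4277 + 7146/5033 = -2030018/3075163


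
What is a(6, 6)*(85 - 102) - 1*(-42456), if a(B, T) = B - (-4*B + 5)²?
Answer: 48491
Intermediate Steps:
a(B, T) = B - (5 - 4*B)²
a(6, 6)*(85 - 102) - 1*(-42456) = (6 - (-5 + 4*6)²)*(85 - 102) - 1*(-42456) = (6 - (-5 + 24)²)*(-17) + 42456 = (6 - 1*19²)*(-17) + 42456 = (6 - 1*361)*(-17) + 42456 = (6 - 361)*(-17) + 42456 = -355*(-17) + 42456 = 6035 + 42456 = 48491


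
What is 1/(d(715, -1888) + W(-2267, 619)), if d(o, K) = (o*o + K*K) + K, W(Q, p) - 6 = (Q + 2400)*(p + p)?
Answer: 1/4238541 ≈ 2.3593e-7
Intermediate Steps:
W(Q, p) = 6 + 2*p*(2400 + Q) (W(Q, p) = 6 + (Q + 2400)*(p + p) = 6 + (2400 + Q)*(2*p) = 6 + 2*p*(2400 + Q))
d(o, K) = K + K² + o² (d(o, K) = (o² + K²) + K = (K² + o²) + K = K + K² + o²)
1/(d(715, -1888) + W(-2267, 619)) = 1/((-1888 + (-1888)² + 715²) + (6 + 4800*619 + 2*(-2267)*619)) = 1/((-1888 + 3564544 + 511225) + (6 + 2971200 - 2806546)) = 1/(4073881 + 164660) = 1/4238541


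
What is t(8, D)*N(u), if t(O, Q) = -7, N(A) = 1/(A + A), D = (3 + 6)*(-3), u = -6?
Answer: 7/12 ≈ 0.58333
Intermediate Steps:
D = -27 (D = 9*(-3) = -27)
N(A) = 1/(2*A)
t(8, D)*N(u) = -7/(2*(-6)) = -7*(-1)/(2*6) = -7*(-1/12) = 7/12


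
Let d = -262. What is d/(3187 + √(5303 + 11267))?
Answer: -834994/10140399 + 262*√16570/10140399 ≈ -0.079017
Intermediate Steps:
d/(3187 + √(5303 + 11267)) = -262/(3187 + √(5303 + 11267)) = -262/(3187 + √16570)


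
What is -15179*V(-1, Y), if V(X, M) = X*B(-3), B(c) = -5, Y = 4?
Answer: -75895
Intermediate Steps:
V(X, M) = -5*X (V(X, M) = X*(-5) = -5*X)
-15179*V(-1, Y) = -(-75895)*(-1) = -15179*5 = -75895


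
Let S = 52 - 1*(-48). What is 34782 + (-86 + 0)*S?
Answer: 26182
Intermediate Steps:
S = 100 (S = 52 + 48 = 100)
34782 + (-86 + 0)*S = 34782 + (-86 + 0)*100 = 34782 - 86*100 = 34782 - 8600 = 26182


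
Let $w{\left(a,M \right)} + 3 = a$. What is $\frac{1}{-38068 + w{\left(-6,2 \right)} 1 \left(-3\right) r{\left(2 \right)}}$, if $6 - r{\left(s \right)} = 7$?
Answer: $- \frac{1}{38095} \approx -2.625 \cdot 10^{-5}$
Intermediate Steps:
$r{\left(s \right)} = -1$ ($r{\left(s \right)} = 6 - 7 = -1$)
$w{\left(a,M \right)} = -3 + a$
$\frac{1}{-38068 + w{\left(-6,2 \right)} 1 \left(-3\right) r{\left(2 \right)}} = \frac{1}{-38068 + \left(-3 - 6\right) 1 \left(-3\right) \left(-1\right)} = \frac{1}{-38068 + \left(-9\right) \left(-3\right) \left(-1\right)} = \frac{1}{-38068 + 27 \left(-1\right)} = \frac{1}{-38068 - 27} = \frac{1}{-38095} = - \frac{1}{38095}$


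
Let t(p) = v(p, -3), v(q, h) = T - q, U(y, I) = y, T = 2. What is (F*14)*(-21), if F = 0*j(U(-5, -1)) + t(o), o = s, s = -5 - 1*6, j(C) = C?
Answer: -3822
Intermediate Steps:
v(q, h) = 2 - q
s = -11 (s = -5 - 6 = -11)
o = -11
t(p) = 2 - p
F = 13 (F = 0*(-5) + (2 - 1*(-11)) = 0 + (2 + 11) = 0 + 13 = 13)
(F*14)*(-21) = (13*14)*(-21) = 182*(-21) = -3822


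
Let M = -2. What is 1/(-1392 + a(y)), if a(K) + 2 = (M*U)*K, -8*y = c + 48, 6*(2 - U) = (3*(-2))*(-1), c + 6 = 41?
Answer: -4/5493 ≈ -0.00072820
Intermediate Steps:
c = 35 (c = -6 + 41 = 35)
U = 1 (U = 2 - 3*(-2)*(-1)/6 = 2 - (-1)*(-1) = 2 - 1/6*6 = 2 - 1 = 1)
y = -83/8 (y = -(35 + 48)/8 = -1/8*83 = -83/8 ≈ -10.375)
a(K) = -2 - 2*K (a(K) = -2 + (-2*1)*K = -2 - 2*K)
1/(-1392 + a(y)) = 1/(-1392 + (-2 - 2*(-83/8))) = 1/(-1392 + (-2 + 83/4)) = 1/(-1392 + 75/4) = 1/(-5493/4) = -4/5493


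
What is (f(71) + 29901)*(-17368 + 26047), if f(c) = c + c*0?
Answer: 260126988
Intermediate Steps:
f(c) = c (f(c) = c + 0 = c)
(f(71) + 29901)*(-17368 + 26047) = (71 + 29901)*(-17368 + 26047) = 29972*8679 = 260126988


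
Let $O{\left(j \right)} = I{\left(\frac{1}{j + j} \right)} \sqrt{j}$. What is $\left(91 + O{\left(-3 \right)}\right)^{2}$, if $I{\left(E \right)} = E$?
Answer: $\frac{\left(546 - i \sqrt{3}\right)^{2}}{36} \approx 8280.9 - 52.539 i$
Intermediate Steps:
$O{\left(j \right)} = \frac{1}{2 \sqrt{j}}$ ($O{\left(j \right)} = \frac{\sqrt{j}}{j + j} = \frac{\sqrt{j}}{2 j} = \frac{1}{2 j} \sqrt{j} = \frac{1}{2 \sqrt{j}}$)
$\left(91 + O{\left(-3 \right)}\right)^{2} = \left(91 + \frac{1}{2 i \sqrt{3}}\right)^{2} = \left(91 + \frac{\left(- \frac{1}{3}\right) i \sqrt{3}}{2}\right)^{2} = \left(91 - \frac{i \sqrt{3}}{6}\right)^{2}$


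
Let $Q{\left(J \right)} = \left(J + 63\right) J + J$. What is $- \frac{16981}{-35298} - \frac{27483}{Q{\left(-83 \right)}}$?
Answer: $- \frac{943315897}{55664946} \approx -16.946$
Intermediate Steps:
$Q{\left(J \right)} = J + J \left(63 + J\right)$ ($Q{\left(J \right)} = \left(63 + J\right) J + J = J \left(63 + J\right) + J = J + J \left(63 + J\right)$)
$- \frac{16981}{-35298} - \frac{27483}{Q{\left(-83 \right)}} = - \frac{16981}{-35298} - \frac{27483}{\left(-83\right) \left(64 - 83\right)} = \left(-16981\right) \left(- \frac{1}{35298}\right) - \frac{27483}{\left(-83\right) \left(-19\right)} = \frac{16981}{35298} - \frac{27483}{1577} = - \frac{943315897}{55664946}$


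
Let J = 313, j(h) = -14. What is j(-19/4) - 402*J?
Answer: -125840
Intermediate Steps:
j(-19/4) - 402*J = -14 - 402*313 = -14 - 125826 = -125840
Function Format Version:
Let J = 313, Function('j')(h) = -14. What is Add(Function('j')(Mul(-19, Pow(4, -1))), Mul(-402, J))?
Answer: -125840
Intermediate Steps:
Add(Function('j')(Mul(-19, Pow(4, -1))), Mul(-402, J)) = Add(-14, Mul(-402, 313)) = Add(-14, -125826) = -125840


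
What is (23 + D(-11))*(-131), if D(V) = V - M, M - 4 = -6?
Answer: -1834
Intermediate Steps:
M = -2 (M = 4 - 6 = -2)
D(V) = 2 + V (D(V) = V - 1*(-2) = V + 2 = 2 + V)
(23 + D(-11))*(-131) = (23 + (2 - 11))*(-131) = (23 - 9)*(-131) = 14*(-131) = -1834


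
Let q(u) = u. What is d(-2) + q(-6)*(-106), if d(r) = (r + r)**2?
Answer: 652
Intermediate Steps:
d(r) = 4*r**2 (d(r) = (2*r)**2 = 4*r**2)
d(-2) + q(-6)*(-106) = 4*(-2)**2 - 6*(-106) = 4*4 + 636 = 16 + 636 = 652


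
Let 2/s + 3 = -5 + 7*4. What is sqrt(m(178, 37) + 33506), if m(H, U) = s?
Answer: 3*sqrt(372290)/10 ≈ 183.05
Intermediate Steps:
s = 1/10 (s = 2/(-3 + (-5 + 7*4)) = 2/(-3 + (-5 + 28)) = 2/(-3 + 23) = 2/20 = 2*(1/20) = 1/10 ≈ 0.10000)
m(H, U) = 1/10
sqrt(m(178, 37) + 33506) = sqrt(1/10 + 33506) = sqrt(335061/10) = 3*sqrt(372290)/10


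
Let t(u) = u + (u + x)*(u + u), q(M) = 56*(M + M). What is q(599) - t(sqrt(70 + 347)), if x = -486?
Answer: 66254 + 971*sqrt(417) ≈ 86082.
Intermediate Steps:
q(M) = 112*M (q(M) = 56*(2*M) = 112*M)
t(u) = u + 2*u*(-486 + u) (t(u) = u + (u - 486)*(u + u) = u + (-486 + u)*(2*u) = u + 2*u*(-486 + u))
q(599) - t(sqrt(70 + 347)) = 112*599 - sqrt(70 + 347)*(-971 + 2*sqrt(70 + 347)) = 67088 - sqrt(417)*(-971 + 2*sqrt(417))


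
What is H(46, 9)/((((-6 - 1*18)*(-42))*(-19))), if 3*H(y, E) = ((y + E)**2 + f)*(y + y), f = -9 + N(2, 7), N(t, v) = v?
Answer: -69529/14364 ≈ -4.8405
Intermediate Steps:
f = -2 (f = -9 + 7 = -2)
H(y, E) = 2*y*(-2 + (E + y)**2)/3 (H(y, E) = (((y + E)**2 - 2)*(y + y))/3 = (((E + y)**2 - 2)*(2*y))/3 = ((-2 + (E + y)**2)*(2*y))/3 = (2*y*(-2 + (E + y)**2))/3 = 2*y*(-2 + (E + y)**2)/3)
H(46, 9)/((((-6 - 1*18)*(-42))*(-19))) = ((2/3)*46*(-2 + (9 + 46)**2))/((((-6 - 1*18)*(-42))*(-19))) = ((2/3)*46*(-2 + 55**2))/((((-6 - 18)*(-42))*(-19))) = ((2/3)*46*(-2 + 3025))/((-24*(-42)*(-19))) = ((2/3)*46*3023)/((1008*(-19))) = (278116/3)/(-19152) = (278116/3)*(-1/19152) = -69529/14364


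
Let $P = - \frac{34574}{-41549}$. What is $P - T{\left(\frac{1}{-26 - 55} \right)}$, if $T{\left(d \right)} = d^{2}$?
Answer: $\frac{226798465}{272602989} \approx 0.83197$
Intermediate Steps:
$P = \frac{34574}{41549}$ ($P = \left(-34574\right) \left(- \frac{1}{41549}\right) = \frac{34574}{41549} \approx 0.83213$)
$P - T{\left(\frac{1}{-26 - 55} \right)} = \frac{34574}{41549} - \left(\frac{1}{-26 - 55}\right)^{2} = \frac{34574}{41549} - \left(\frac{1}{-81}\right)^{2} = \frac{34574}{41549} - \left(- \frac{1}{81}\right)^{2} = \frac{34574}{41549} - \frac{1}{6561} = \frac{226798465}{272602989}$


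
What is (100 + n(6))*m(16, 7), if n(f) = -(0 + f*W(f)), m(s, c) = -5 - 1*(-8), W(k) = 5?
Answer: 210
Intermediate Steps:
m(s, c) = 3 (m(s, c) = -5 + 8 = 3)
n(f) = -5*f (n(f) = -(0 + f*5) = -(0 + 5*f) = -5*f)
(100 + n(6))*m(16, 7) = (100 - 5*6)*3 = (100 - 30)*3 = 70*3 = 210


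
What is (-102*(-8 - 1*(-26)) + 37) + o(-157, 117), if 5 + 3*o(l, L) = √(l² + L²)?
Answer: -5402/3 + √38338/3 ≈ -1735.4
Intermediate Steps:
o(l, L) = -5/3 + √(L² + l²)/3 (o(l, L) = -5/3 + √(l² + L²)/3 = -5/3 + √(L² + l²)/3)
(-102*(-8 - 1*(-26)) + 37) + o(-157, 117) = (-102*(-8 - 1*(-26)) + 37) + (-5/3 + √(117² + (-157)²)/3) = (-102*(-8 + 26) + 37) + (-5/3 + √(13689 + 24649)/3) = (-102*18 + 37) + (-5/3 + √38338/3) = (-1836 + 37) + (-5/3 + √38338/3) = -1799 + (-5/3 + √38338/3) = -5402/3 + √38338/3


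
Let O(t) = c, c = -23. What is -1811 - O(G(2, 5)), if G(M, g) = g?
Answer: -1788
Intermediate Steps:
O(t) = -23
-1811 - O(G(2, 5)) = -1811 - 1*(-23) = -1811 + 23 = -1788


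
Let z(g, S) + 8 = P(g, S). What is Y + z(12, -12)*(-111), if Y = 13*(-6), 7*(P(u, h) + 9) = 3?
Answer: 12330/7 ≈ 1761.4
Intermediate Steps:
P(u, h) = -60/7 (P(u, h) = -9 + (1/7)*3 = -9 + 3/7 = -60/7)
z(g, S) = -116/7 (z(g, S) = -8 - 60/7 = -116/7)
Y = -78
Y + z(12, -12)*(-111) = -78 - 116/7*(-111) = -78 + 12876/7 = 12330/7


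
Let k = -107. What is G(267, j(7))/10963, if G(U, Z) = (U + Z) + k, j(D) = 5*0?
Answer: 160/10963 ≈ 0.014595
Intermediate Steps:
j(D) = 0
G(U, Z) = -107 + U + Z (G(U, Z) = (U + Z) - 107 = -107 + U + Z)
G(267, j(7))/10963 = (-107 + 267 + 0)/10963 = 160*(1/10963) = 160/10963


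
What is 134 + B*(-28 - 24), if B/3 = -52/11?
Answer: 9586/11 ≈ 871.45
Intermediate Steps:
B = -156/11 (B = 3*(-52/11) = -156/11 ≈ -14.182)
134 + B*(-28 - 24) = 134 - 156*(-28 - 24)/11 = 134 - 156/11*(-52) = 134 + 8112/11 = 9586/11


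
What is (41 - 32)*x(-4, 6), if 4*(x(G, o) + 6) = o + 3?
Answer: -135/4 ≈ -33.750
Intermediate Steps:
x(G, o) = -21/4 + o/4 (x(G, o) = -6 + (o + 3)/4 = -6 + (3 + o)/4 = -6 + (¾ + o/4) = -21/4 + o/4)
(41 - 32)*x(-4, 6) = (41 - 32)*(-21/4 + (¼)*6) = 9*(-21/4 + 3/2) = 9*(-15/4) = -135/4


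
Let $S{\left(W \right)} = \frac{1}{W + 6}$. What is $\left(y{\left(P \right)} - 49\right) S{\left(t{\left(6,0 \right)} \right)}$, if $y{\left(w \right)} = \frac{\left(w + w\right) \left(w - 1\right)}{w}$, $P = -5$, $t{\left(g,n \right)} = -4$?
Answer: $- \frac{61}{2} \approx -30.5$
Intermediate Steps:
$S{\left(W \right)} = \frac{1}{6 + W}$
$y{\left(w \right)} = -2 + 2 w$ ($y{\left(w \right)} = \frac{2 w \left(-1 + w\right)}{w} = -2 + 2 w$)
$\left(y{\left(P \right)} - 49\right) S{\left(t{\left(6,0 \right)} \right)} = \frac{\left(-2 + 2 \left(-5\right)\right) - 49}{6 - 4} = \frac{\left(-2 - 10\right) - 49}{2} = \left(-12 - 49\right) \frac{1}{2} = \left(-61\right) \frac{1}{2} = - \frac{61}{2}$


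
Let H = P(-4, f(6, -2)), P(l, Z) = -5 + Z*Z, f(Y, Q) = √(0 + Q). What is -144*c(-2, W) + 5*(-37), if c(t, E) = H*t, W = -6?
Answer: -2201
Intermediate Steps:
f(Y, Q) = √Q
P(l, Z) = -5 + Z²
H = -7 (H = -5 + (√(-2))² = -5 + (I*√2)² = -5 - 2 = -7)
c(t, E) = -7*t
-144*c(-2, W) + 5*(-37) = -(-1008)*(-2) + 5*(-37) = -144*14 - 185 = -2016 - 185 = -2201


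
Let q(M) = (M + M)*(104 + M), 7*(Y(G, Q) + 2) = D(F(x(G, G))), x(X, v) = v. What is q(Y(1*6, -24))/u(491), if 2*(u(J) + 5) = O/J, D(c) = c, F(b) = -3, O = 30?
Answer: 5934717/59780 ≈ 99.276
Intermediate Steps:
u(J) = -5 + 15/J (u(J) = -5 + (30/J)/2 = -5 + 15/J)
Y(G, Q) = -17/7 (Y(G, Q) = -2 + (1/7)*(-3) = -2 - 3/7 = -17/7)
q(M) = 2*M*(104 + M) (q(M) = (2*M)*(104 + M) = 2*M*(104 + M))
q(Y(1*6, -24))/u(491) = (2*(-17/7)*(104 - 17/7))/(-5 + 15/491) = (2*(-17/7)*(711/7))/(-5 + 15*(1/491)) = -24174/(49*(-5 + 15/491)) = -24174/(49*(-2440/491)) = -24174/49*(-491/2440) = 5934717/59780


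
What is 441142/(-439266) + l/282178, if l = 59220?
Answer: -24616808689/30987800337 ≈ -0.79440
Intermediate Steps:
441142/(-439266) + l/282178 = 441142/(-439266) + 59220/282178 = 441142*(-1/439266) + 59220*(1/282178) = -220571/219633 + 29610/141089 = -24616808689/30987800337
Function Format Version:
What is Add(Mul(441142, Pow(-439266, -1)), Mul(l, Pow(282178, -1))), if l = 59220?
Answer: Rational(-24616808689, 30987800337) ≈ -0.79440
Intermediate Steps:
Add(Mul(441142, Pow(-439266, -1)), Mul(l, Pow(282178, -1))) = Add(Mul(441142, Pow(-439266, -1)), Mul(59220, Pow(282178, -1))) = Add(Mul(441142, Rational(-1, 439266)), Mul(59220, Rational(1, 282178))) = Add(Rational(-220571, 219633), Rational(29610, 141089)) = Rational(-24616808689, 30987800337)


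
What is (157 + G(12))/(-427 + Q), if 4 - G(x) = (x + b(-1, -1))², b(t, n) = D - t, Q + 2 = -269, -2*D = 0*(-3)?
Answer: 4/349 ≈ 0.011461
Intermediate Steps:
D = 0 (D = -0*(-3) = -½*0 = 0)
Q = -271 (Q = -2 - 269 = -271)
b(t, n) = -t (b(t, n) = 0 - t = -t)
G(x) = 4 - (1 + x)² (G(x) = 4 - (x - 1*(-1))² = 4 - (x + 1)² = 4 - (1 + x)²)
(157 + G(12))/(-427 + Q) = (157 + (4 - (1 + 12)²))/(-427 - 271) = (157 + (4 - 1*13²))/(-698) = (157 + (4 - 1*169))*(-1/698) = (157 + (4 - 169))*(-1/698) = (157 - 165)*(-1/698) = -8*(-1/698) = 4/349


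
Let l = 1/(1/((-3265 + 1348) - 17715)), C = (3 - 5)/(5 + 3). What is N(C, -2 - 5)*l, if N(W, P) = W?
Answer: 4908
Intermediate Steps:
C = -1/4 (C = -2/8 = -2*1/8 = -1/4 ≈ -0.25000)
l = -19632 (l = 1/(1/(-1917 - 17715)) = 1/(1/(-19632)) = 1/(-1/19632) = -19632)
N(C, -2 - 5)*l = -1/4*(-19632) = 4908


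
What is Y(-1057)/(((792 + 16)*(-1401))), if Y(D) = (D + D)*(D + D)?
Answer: -1117249/283002 ≈ -3.9478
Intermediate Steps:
Y(D) = 4*D² (Y(D) = (2*D)*(2*D) = 4*D²)
Y(-1057)/(((792 + 16)*(-1401))) = (4*(-1057)²)/(((792 + 16)*(-1401))) = (4*1117249)/((808*(-1401))) = 4468996/(-1132008) = 4468996*(-1/1132008) = -1117249/283002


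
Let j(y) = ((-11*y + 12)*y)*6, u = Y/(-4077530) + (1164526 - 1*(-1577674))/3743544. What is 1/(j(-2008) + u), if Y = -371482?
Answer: -954025810395/254019674710667142362 ≈ -3.7557e-9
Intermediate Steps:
u = 785753873638/954025810395 (u = -371482/(-4077530) + (1164526 - 1*(-1577674))/3743544 = -371482*(-1/4077530) + (1164526 + 1577674)*(1/3743544) = 185741/2038765 + 2742200*(1/3743544) = 185741/2038765 + 342775/467943 = 785753873638/954025810395 ≈ 0.82362)
j(y) = 6*y*(12 - 11*y) (j(y) = ((12 - 11*y)*y)*6 = (y*(12 - 11*y))*6 = 6*y*(12 - 11*y))
1/(j(-2008) + u) = 1/(6*(-2008)*(12 - 11*(-2008)) + 785753873638/954025810395) = 1/(6*(-2008)*(12 + 22088) + 785753873638/954025810395) = 1/(6*(-2008)*22100 + 785753873638/954025810395) = 1/(-266260800 + 785753873638/954025810395) = 1/(-254019674710667142362/954025810395) = -954025810395/254019674710667142362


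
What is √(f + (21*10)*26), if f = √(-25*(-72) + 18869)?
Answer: √(5460 + √20669) ≈ 74.858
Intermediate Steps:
f = √20669 (f = √(1800 + 18869) = √20669 ≈ 143.77)
√(f + (21*10)*26) = √(√20669 + (21*10)*26) = √(√20669 + 210*26) = √(√20669 + 5460) = √(5460 + √20669)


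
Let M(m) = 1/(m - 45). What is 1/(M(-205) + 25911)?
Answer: 250/6477749 ≈ 3.8594e-5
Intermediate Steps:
M(m) = 1/(-45 + m)
1/(M(-205) + 25911) = 1/(1/(-45 - 205) + 25911) = 1/(1/(-250) + 25911) = 1/(-1/250 + 25911) = 1/(6477749/250) = 250/6477749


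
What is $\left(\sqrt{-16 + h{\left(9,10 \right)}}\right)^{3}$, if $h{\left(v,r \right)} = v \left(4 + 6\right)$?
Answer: $74 \sqrt{74} \approx 636.57$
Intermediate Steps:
$h{\left(v,r \right)} = 10 v$ ($h{\left(v,r \right)} = v 10 = 10 v$)
$\left(\sqrt{-16 + h{\left(9,10 \right)}}\right)^{3} = \left(\sqrt{-16 + 10 \cdot 9}\right)^{3} = \left(\sqrt{-16 + 90}\right)^{3} = \left(\sqrt{74}\right)^{3} = 74 \sqrt{74}$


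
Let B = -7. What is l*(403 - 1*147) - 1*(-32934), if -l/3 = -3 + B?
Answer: 40614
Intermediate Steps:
l = 30 (l = -3*(-3 - 7) = -3*(-10) = 30)
l*(403 - 1*147) - 1*(-32934) = 30*(403 - 1*147) - 1*(-32934) = 30*(403 - 147) + 32934 = 30*256 + 32934 = 7680 + 32934 = 40614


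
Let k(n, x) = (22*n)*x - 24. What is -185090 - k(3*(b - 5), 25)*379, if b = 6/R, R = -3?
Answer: 4201456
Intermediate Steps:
b = -2 (b = 6/(-3) = 6*(-⅓) = -2)
k(n, x) = -24 + 22*n*x (k(n, x) = 22*n*x - 24 = -24 + 22*n*x)
-185090 - k(3*(b - 5), 25)*379 = -185090 - (-24 + 22*(3*(-2 - 5))*25)*379 = -185090 - (-24 + 22*(3*(-7))*25)*379 = -185090 - (-24 + 22*(-21)*25)*379 = -185090 - (-24 - 11550)*379 = -185090 - (-11574)*379 = -185090 - 1*(-4386546) = -185090 + 4386546 = 4201456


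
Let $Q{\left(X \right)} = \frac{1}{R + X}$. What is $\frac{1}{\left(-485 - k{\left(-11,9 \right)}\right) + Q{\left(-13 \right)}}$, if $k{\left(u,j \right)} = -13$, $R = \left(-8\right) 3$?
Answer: $- \frac{37}{17465} \approx -0.0021185$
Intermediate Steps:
$R = -24$
$Q{\left(X \right)} = \frac{1}{-24 + X}$
$\frac{1}{\left(-485 - k{\left(-11,9 \right)}\right) + Q{\left(-13 \right)}} = \frac{1}{\left(-485 - -13\right) + \frac{1}{-24 - 13}} = \frac{1}{\left(-485 + 13\right) + \frac{1}{-37}} = \frac{1}{-472 - \frac{1}{37}} = \frac{1}{- \frac{17465}{37}} = - \frac{37}{17465}$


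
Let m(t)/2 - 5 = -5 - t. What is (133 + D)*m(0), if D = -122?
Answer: 0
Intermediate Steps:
m(t) = -2*t (m(t) = 10 + 2*(-5 - t) = 10 + (-10 - 2*t) = -2*t)
(133 + D)*m(0) = (133 - 122)*(-2*0) = 11*0 = 0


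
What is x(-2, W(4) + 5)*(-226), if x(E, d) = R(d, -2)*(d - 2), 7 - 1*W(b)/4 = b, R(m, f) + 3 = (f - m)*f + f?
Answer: -111870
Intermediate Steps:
R(m, f) = -3 + f + f*(f - m) (R(m, f) = -3 + ((f - m)*f + f) = -3 + (f*(f - m) + f) = -3 + (f + f*(f - m)) = -3 + f + f*(f - m))
W(b) = 28 - 4*b
x(E, d) = (-1 + 2*d)*(-2 + d) (x(E, d) = (-3 - 2 + (-2)² - 1*(-2)*d)*(d - 2) = (-3 - 2 + 4 + 2*d)*(-2 + d) = (-1 + 2*d)*(-2 + d))
x(-2, W(4) + 5)*(-226) = ((-1 + 2*((28 - 4*4) + 5))*(-2 + ((28 - 4*4) + 5)))*(-226) = ((-1 + 2*((28 - 16) + 5))*(-2 + ((28 - 16) + 5)))*(-226) = ((-1 + 2*(12 + 5))*(-2 + (12 + 5)))*(-226) = ((-1 + 2*17)*(-2 + 17))*(-226) = ((-1 + 34)*15)*(-226) = (33*15)*(-226) = 495*(-226) = -111870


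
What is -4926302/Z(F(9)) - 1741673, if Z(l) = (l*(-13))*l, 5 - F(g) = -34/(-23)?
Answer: -145946501431/85293 ≈ -1.7111e+6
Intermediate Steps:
F(g) = 81/23 (F(g) = 5 - (-34)/(-23) = 5 - (-34)*(-1)/23 = 5 - 1*34/23 = 5 - 34/23 = 81/23)
Z(l) = -13*l² (Z(l) = (-13*l)*l = -13*l²)
-4926302/Z(F(9)) - 1741673 = -4926302/((-13*(81/23)²)) - 1741673 = -4926302/((-13*6561/529)) - 1741673 = -4926302/(-85293/529) - 1741673 = -4926302*(-529/85293) - 1741673 = 2606013758/85293 - 1741673 = -145946501431/85293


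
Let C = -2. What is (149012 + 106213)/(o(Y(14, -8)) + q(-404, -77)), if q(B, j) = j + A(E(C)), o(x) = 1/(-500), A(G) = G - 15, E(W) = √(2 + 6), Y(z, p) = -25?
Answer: -5870302612500/2114092001 - 127612500000*√2/2114092001 ≈ -2862.1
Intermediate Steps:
E(W) = 2*√2 (E(W) = √8 = 2*√2)
A(G) = -15 + G
o(x) = -1/500
q(B, j) = -15 + j + 2*√2 (q(B, j) = j + (-15 + 2*√2) = -15 + j + 2*√2)
(149012 + 106213)/(o(Y(14, -8)) + q(-404, -77)) = (149012 + 106213)/(-1/500 + (-15 - 77 + 2*√2)) = 255225/(-1/500 + (-92 + 2*√2)) = 255225/(-46001/500 + 2*√2)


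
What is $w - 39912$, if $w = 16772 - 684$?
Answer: $-23824$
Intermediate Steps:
$w = 16088$ ($w = 16772 - 684 = 16088$)
$w - 39912 = 16088 - 39912 = -23824$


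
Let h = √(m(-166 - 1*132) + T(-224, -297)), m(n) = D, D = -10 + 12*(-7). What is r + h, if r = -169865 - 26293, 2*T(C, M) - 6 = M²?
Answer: -196158 + √176054/2 ≈ -1.9595e+5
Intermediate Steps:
D = -94 (D = -10 - 84 = -94)
m(n) = -94
T(C, M) = 3 + M²/2
h = √176054/2 (h = √(-94 + (3 + (½)*(-297)²)) = √(-94 + (3 + (½)*88209)) = √(-94 + (3 + 88209/2)) = √(-94 + 88215/2) = √(88027/2) = √176054/2 ≈ 209.79)
r = -196158
r + h = -196158 + √176054/2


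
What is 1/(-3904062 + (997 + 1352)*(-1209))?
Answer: -1/6744003 ≈ -1.4828e-7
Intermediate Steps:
1/(-3904062 + (997 + 1352)*(-1209)) = 1/(-3904062 + 2349*(-1209)) = 1/(-3904062 - 2839941) = 1/(-6744003) = -1/6744003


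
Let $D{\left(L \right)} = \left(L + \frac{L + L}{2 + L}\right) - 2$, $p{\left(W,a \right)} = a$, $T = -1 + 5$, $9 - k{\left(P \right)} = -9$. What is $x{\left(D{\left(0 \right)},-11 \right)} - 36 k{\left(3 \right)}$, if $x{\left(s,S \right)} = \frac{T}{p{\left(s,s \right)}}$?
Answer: $-650$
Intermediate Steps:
$k{\left(P \right)} = 18$ ($k{\left(P \right)} = 9 - -9 = 9 + 9 = 18$)
$T = 4$
$D{\left(L \right)} = -2 + L + \frac{2 L}{2 + L}$ ($D{\left(L \right)} = \left(L + \frac{2 L}{2 + L}\right) - 2 = -2 + L + \frac{2 L}{2 + L}$)
$x{\left(s,S \right)} = \frac{4}{s}$
$x{\left(D{\left(0 \right)},-11 \right)} - 36 k{\left(3 \right)} = \frac{4}{\frac{1}{2 + 0} \left(-4 + 0^{2} + 2 \cdot 0\right)} - 648 = \frac{4}{\frac{1}{2} \left(-4 + 0 + 0\right)} - 648 = \frac{4}{\frac{1}{2} \left(-4\right)} - 648 = \frac{4}{-2} - 648 = 4 \left(- \frac{1}{2}\right) - 648 = -2 - 648 = -650$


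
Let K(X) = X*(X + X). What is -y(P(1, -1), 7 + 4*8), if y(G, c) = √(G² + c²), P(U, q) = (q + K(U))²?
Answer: -√1522 ≈ -39.013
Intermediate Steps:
K(X) = 2*X² (K(X) = X*(2*X) = 2*X²)
P(U, q) = (q + 2*U²)²
-y(P(1, -1), 7 + 4*8) = -√(((-1 + 2*1²)²)² + (7 + 4*8)²) = -√(((-1 + 2*1)²)² + (7 + 32)²) = -√(((-1 + 2)²)² + 39²) = -√((1²)² + 1521) = -√(1² + 1521) = -√(1 + 1521) = -√1522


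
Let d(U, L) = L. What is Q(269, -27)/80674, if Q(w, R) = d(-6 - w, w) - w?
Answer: 0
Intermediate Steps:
Q(w, R) = 0 (Q(w, R) = w - w = 0)
Q(269, -27)/80674 = 0/80674 = 0*(1/80674) = 0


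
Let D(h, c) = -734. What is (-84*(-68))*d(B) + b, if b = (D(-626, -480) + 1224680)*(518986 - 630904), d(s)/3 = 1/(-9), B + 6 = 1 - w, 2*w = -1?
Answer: -136981590332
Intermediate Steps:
w = -½ (w = (½)*(-1) = -½ ≈ -0.50000)
B = -9/2 (B = -6 + (1 - 1*(-½)) = -6 + (1 + ½) = -6 + 3/2 = -9/2 ≈ -4.5000)
d(s) = -⅓ (d(s) = 3/(-9) = 3*(-⅑) = -⅓)
b = -136981588428 (b = (-734 + 1224680)*(518986 - 630904) = 1223946*(-111918) = -136981588428)
(-84*(-68))*d(B) + b = -84*(-68)*(-⅓) - 136981588428 = 5712*(-⅓) - 136981588428 = -1904 - 136981588428 = -136981590332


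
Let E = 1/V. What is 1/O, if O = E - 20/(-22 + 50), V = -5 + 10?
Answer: -35/18 ≈ -1.9444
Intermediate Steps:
V = 5
E = ⅕ (E = 1/5 = ⅕ ≈ 0.20000)
O = -18/35 (O = ⅕ - 20/(-22 + 50) = ⅕ - 20/28 = ⅕ + (1/28)*(-20) = ⅕ - 5/7 = -18/35 ≈ -0.51429)
1/O = 1/(-18/35) = -35/18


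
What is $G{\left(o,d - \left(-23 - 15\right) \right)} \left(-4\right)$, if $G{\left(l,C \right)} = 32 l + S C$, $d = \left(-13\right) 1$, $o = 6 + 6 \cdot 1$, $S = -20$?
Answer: $464$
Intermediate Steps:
$o = 12$ ($o = 6 + 6 = 12$)
$d = -13$
$G{\left(l,C \right)} = - 20 C + 32 l$ ($G{\left(l,C \right)} = 32 l - 20 C = - 20 C + 32 l$)
$G{\left(o,d - \left(-23 - 15\right) \right)} \left(-4\right) = \left(- 20 \left(-13 - \left(-23 - 15\right)\right) + 32 \cdot 12\right) \left(-4\right) = \left(- 20 \left(-13 - -38\right) + 384\right) \left(-4\right) = \left(- 20 \left(-13 + 38\right) + 384\right) \left(-4\right) = \left(\left(-20\right) 25 + 384\right) \left(-4\right) = \left(-500 + 384\right) \left(-4\right) = \left(-116\right) \left(-4\right) = 464$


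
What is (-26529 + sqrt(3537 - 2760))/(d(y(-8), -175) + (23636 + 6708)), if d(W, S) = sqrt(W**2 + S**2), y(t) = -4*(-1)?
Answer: -804995976/920727695 - sqrt(23808057)/920727695 + 26529*sqrt(30641)/920727695 + 30344*sqrt(777)/920727695 ≈ -0.86835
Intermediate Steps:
y(t) = 4
d(W, S) = sqrt(S**2 + W**2)
(-26529 + sqrt(3537 - 2760))/(d(y(-8), -175) + (23636 + 6708)) = (-26529 + sqrt(3537 - 2760))/(sqrt((-175)**2 + 4**2) + (23636 + 6708)) = (-26529 + sqrt(777))/(sqrt(30625 + 16) + 30344) = (-26529 + sqrt(777))/(sqrt(30641) + 30344) = (-26529 + sqrt(777))/(30344 + sqrt(30641))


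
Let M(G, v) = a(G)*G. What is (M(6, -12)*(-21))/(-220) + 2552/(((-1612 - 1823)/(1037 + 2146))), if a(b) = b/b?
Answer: -59554357/25190 ≈ -2364.2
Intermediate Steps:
a(b) = 1
M(G, v) = G (M(G, v) = 1*G = G)
(M(6, -12)*(-21))/(-220) + 2552/(((-1612 - 1823)/(1037 + 2146))) = (6*(-21))/(-220) + 2552/(((-1612 - 1823)/(1037 + 2146))) = -126*(-1/220) + 2552/((-3435/3183)) = 63/110 + 2552/((-3435*1/3183)) = 63/110 + 2552/(-1145/1061) = 63/110 + 2552*(-1061/1145) = 63/110 - 2707672/1145 = -59554357/25190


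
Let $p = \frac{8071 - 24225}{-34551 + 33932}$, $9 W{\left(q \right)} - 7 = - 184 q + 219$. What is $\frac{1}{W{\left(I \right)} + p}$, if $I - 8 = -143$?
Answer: $\frac{5571}{15661240} \approx 0.00035572$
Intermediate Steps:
$I = -135$ ($I = 8 - 143 = -135$)
$W{\left(q \right)} = \frac{226}{9} - \frac{184 q}{9}$ ($W{\left(q \right)} = \frac{7}{9} + \frac{- 184 q + 219}{9} = \frac{7}{9} + \frac{219 - 184 q}{9} = \frac{7}{9} - \left(- \frac{73}{3} + \frac{184 q}{9}\right) = \frac{226}{9} - \frac{184 q}{9}$)
$p = \frac{16154}{619}$ ($p = - \frac{16154}{-619} = \left(-16154\right) \left(- \frac{1}{619}\right) = \frac{16154}{619} \approx 26.097$)
$\frac{1}{W{\left(I \right)} + p} = \frac{1}{\left(\frac{226}{9} - -2760\right) + \frac{16154}{619}} = \frac{1}{\left(\frac{226}{9} + 2760\right) + \frac{16154}{619}} = \frac{1}{\frac{25066}{9} + \frac{16154}{619}} = \frac{1}{\frac{15661240}{5571}} = \frac{5571}{15661240}$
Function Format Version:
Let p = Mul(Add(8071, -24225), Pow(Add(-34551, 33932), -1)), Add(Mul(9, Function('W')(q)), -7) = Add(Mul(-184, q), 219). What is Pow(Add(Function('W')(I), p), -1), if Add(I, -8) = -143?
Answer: Rational(5571, 15661240) ≈ 0.00035572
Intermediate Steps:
I = -135 (I = Add(8, -143) = -135)
Function('W')(q) = Add(Rational(226, 9), Mul(Rational(-184, 9), q)) (Function('W')(q) = Add(Rational(7, 9), Mul(Rational(1, 9), Add(Mul(-184, q), 219))) = Add(Rational(7, 9), Mul(Rational(1, 9), Add(219, Mul(-184, q)))) = Add(Rational(7, 9), Add(Rational(73, 3), Mul(Rational(-184, 9), q))) = Add(Rational(226, 9), Mul(Rational(-184, 9), q)))
p = Rational(16154, 619) (p = Mul(-16154, Pow(-619, -1)) = Mul(-16154, Rational(-1, 619)) = Rational(16154, 619) ≈ 26.097)
Pow(Add(Function('W')(I), p), -1) = Pow(Add(Add(Rational(226, 9), Mul(Rational(-184, 9), -135)), Rational(16154, 619)), -1) = Pow(Add(Add(Rational(226, 9), 2760), Rational(16154, 619)), -1) = Pow(Add(Rational(25066, 9), Rational(16154, 619)), -1) = Pow(Rational(15661240, 5571), -1) = Rational(5571, 15661240)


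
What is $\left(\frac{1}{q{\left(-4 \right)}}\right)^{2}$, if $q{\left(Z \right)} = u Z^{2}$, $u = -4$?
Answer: $\frac{1}{4096} \approx 0.00024414$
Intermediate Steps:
$q{\left(Z \right)} = - 4 Z^{2}$
$\left(\frac{1}{q{\left(-4 \right)}}\right)^{2} = \left(\frac{1}{\left(-4\right) \left(-4\right)^{2}}\right)^{2} = \left(\frac{1}{\left(-4\right) 16}\right)^{2} = \left(\frac{1}{-64}\right)^{2} = \left(- \frac{1}{64}\right)^{2} = \frac{1}{4096}$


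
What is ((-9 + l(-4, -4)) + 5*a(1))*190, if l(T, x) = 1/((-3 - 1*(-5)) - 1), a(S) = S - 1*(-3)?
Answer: 2280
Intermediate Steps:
a(S) = 3 + S (a(S) = S + 3 = 3 + S)
l(T, x) = 1 (l(T, x) = 1/((-3 + 5) - 1) = 1/(2 - 1) = 1/1 = 1)
((-9 + l(-4, -4)) + 5*a(1))*190 = ((-9 + 1) + 5*(3 + 1))*190 = (-8 + 5*4)*190 = (-8 + 20)*190 = 12*190 = 2280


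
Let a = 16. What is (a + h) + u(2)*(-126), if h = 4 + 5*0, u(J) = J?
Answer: -232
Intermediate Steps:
h = 4 (h = 4 + 0 = 4)
(a + h) + u(2)*(-126) = (16 + 4) + 2*(-126) = 20 - 252 = -232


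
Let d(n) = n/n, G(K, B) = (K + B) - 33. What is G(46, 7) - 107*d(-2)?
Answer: -87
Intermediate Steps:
G(K, B) = -33 + B + K (G(K, B) = (B + K) - 33 = -33 + B + K)
d(n) = 1
G(46, 7) - 107*d(-2) = (-33 + 7 + 46) - 107 = 20 - 1*107 = 20 - 107 = -87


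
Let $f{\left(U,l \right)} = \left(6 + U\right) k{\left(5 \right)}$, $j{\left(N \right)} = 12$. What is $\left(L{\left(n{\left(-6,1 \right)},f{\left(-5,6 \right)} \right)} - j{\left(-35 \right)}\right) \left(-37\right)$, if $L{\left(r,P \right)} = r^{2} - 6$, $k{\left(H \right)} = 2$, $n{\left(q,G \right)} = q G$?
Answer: $-666$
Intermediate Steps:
$n{\left(q,G \right)} = G q$
$f{\left(U,l \right)} = 12 + 2 U$ ($f{\left(U,l \right)} = \left(6 + U\right) 2 = 12 + 2 U$)
$L{\left(r,P \right)} = -6 + r^{2}$ ($L{\left(r,P \right)} = r^{2} - 6 = -6 + r^{2}$)
$\left(L{\left(n{\left(-6,1 \right)},f{\left(-5,6 \right)} \right)} - j{\left(-35 \right)}\right) \left(-37\right) = \left(\left(-6 + \left(1 \left(-6\right)\right)^{2}\right) - 12\right) \left(-37\right) = \left(\left(-6 + \left(-6\right)^{2}\right) - 12\right) \left(-37\right) = \left(\left(-6 + 36\right) - 12\right) \left(-37\right) = \left(30 - 12\right) \left(-37\right) = 18 \left(-37\right) = -666$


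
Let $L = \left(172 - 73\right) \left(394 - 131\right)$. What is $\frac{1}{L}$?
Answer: $\frac{1}{26037} \approx 3.8407 \cdot 10^{-5}$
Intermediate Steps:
$L = 26037$ ($L = 99 \cdot 263 = 26037$)
$\frac{1}{L} = \frac{1}{26037}$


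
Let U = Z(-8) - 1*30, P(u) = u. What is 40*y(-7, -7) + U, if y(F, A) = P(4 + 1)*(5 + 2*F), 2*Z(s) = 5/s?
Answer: -29285/16 ≈ -1830.3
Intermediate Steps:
Z(s) = 5/(2*s) (Z(s) = (5/s)/2 = 5/(2*s))
U = -485/16 (U = (5/2)/(-8) - 1*30 = (5/2)*(-⅛) - 30 = -5/16 - 30 = -485/16 ≈ -30.313)
y(F, A) = 25 + 10*F (y(F, A) = (4 + 1)*(5 + 2*F) = 5*(5 + 2*F) = 25 + 10*F)
40*y(-7, -7) + U = 40*(25 + 10*(-7)) - 485/16 = 40*(25 - 70) - 485/16 = 40*(-45) - 485/16 = -1800 - 485/16 = -29285/16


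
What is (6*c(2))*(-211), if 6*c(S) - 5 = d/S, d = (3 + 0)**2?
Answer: -4009/2 ≈ -2004.5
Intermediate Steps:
d = 9 (d = 3**2 = 9)
c(S) = 5/6 + 3/(2*S) (c(S) = 5/6 + (9/S)/6 = 5/6 + 3/(2*S))
(6*c(2))*(-211) = (6*((1/6)*(9 + 5*2)/2))*(-211) = (6*((1/6)*(1/2)*(9 + 10)))*(-211) = (6*((1/6)*(1/2)*19))*(-211) = (6*(19/12))*(-211) = (19/2)*(-211) = -4009/2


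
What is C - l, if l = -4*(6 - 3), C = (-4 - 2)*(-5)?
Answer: 42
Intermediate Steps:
C = 30 (C = -6*(-5) = 30)
l = -12 (l = -4*3 = -12)
C - l = 30 - 1*(-12) = 30 + 12 = 42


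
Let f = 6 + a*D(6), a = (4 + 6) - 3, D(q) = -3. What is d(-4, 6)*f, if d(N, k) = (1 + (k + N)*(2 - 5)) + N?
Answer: 135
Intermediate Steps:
d(N, k) = 1 - 3*k - 2*N (d(N, k) = (1 + (N + k)*(-3)) + N = (1 + (-3*N - 3*k)) + N = (1 - 3*N - 3*k) + N = 1 - 3*k - 2*N)
a = 7 (a = 10 - 3 = 7)
f = -15 (f = 6 + 7*(-3) = 6 - 21 = -15)
d(-4, 6)*f = (1 - 3*6 - 2*(-4))*(-15) = (1 - 18 + 8)*(-15) = -9*(-15) = 135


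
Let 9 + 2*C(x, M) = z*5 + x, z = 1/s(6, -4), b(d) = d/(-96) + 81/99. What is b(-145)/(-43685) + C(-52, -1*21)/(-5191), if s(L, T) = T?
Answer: 1423073911/239467889760 ≈ 0.0059427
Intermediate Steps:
b(d) = 9/11 - d/96 (b(d) = d*(-1/96) + 81*(1/99) = -d/96 + 9/11 = 9/11 - d/96)
z = -1/4 (z = 1/(-4) = -1/4 ≈ -0.25000)
C(x, M) = -41/8 + x/2 (C(x, M) = -9/2 + (-1/4*5 + x)/2 = -9/2 + (-5/4 + x)/2 = -9/2 + (-5/8 + x/2) = -41/8 + x/2)
b(-145)/(-43685) + C(-52, -1*21)/(-5191) = (9/11 - 1/96*(-145))/(-43685) + (-41/8 + (1/2)*(-52))/(-5191) = (9/11 + 145/96)*(-1/43685) + (-41/8 - 26)*(-1/5191) = (2459/1056)*(-1/43685) - 249/8*(-1/5191) = -2459/46131360 + 249/41528 = 1423073911/239467889760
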